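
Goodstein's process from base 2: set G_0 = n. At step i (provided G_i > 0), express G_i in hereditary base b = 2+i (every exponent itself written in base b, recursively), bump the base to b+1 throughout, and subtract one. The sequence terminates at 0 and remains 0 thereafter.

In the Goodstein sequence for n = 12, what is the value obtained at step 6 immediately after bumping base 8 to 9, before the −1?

3486784575

(0) 12|_2 = 2^(2 + 1) + 2^2 ↦ 3^(3 + 1) + 3^3|_3 = 108 ⇒ 107
(1) 107|_3 = 3^(3 + 1) + 2·3^2 + 2·3 + 2 ↦ 4^(4 + 1) + 2·4^2 + 2·4 + 2|_4 = 1066 ⇒ 1065
(2) 1065|_4 = 4^(4 + 1) + 2·4^2 + 2·4 + 1 ↦ 5^(5 + 1) + 2·5^2 + 2·5 + 1|_5 = 15686 ⇒ 15685
(3) 15685|_5 = 5^(5 + 1) + 2·5^2 + 2·5 ↦ 6^(6 + 1) + 2·6^2 + 2·6|_6 = 280020 ⇒ 280019
(4) 280019|_6 = 6^(6 + 1) + 2·6^2 + 6 + 5 ↦ 7^(7 + 1) + 2·7^2 + 7 + 5|_7 = 5764911 ⇒ 5764910
(5) 5764910|_7 = 7^(7 + 1) + 2·7^2 + 7 + 4 ↦ 8^(8 + 1) + 2·8^2 + 8 + 4|_8 = 134217868 ⇒ 134217867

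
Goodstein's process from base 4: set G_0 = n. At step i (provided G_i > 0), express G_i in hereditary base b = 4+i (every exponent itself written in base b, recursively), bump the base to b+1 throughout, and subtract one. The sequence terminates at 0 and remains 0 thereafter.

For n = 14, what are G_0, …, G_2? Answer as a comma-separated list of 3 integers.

(0) 14|_4 = 3·4 + 2 ↦ 3·5 + 2|_5 = 17 ⇒ 16
(1) 16|_5 = 3·5 + 1 ↦ 3·6 + 1|_6 = 19 ⇒ 18

14, 16, 18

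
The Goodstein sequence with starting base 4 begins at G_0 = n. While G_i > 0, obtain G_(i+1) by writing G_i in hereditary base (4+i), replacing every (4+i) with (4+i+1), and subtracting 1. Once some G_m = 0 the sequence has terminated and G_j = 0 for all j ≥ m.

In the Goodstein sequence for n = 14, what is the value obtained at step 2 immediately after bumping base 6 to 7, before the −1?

21

14 —HB4→ 3·4 + 2 —bump→ 3·5 + 2 = 17 —(−1)→ 16
16 —HB5→ 3·5 + 1 —bump→ 3·6 + 1 = 19 —(−1)→ 18
18 —HB6→ 3·6 —bump→ 3·7 = 21 —(−1)→ 20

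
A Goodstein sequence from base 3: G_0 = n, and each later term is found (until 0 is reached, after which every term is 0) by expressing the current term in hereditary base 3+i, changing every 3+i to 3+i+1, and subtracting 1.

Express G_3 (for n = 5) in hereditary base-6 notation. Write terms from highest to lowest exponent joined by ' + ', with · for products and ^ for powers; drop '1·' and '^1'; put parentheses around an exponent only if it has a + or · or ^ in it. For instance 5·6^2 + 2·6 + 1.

i=0: 5 = 3 + 2 (b=3); 3→4: 4 + 2 = 6; 6−1 = 5
i=1: 5 = 4 + 1 (b=4); 4→5: 5 + 1 = 6; 6−1 = 5
i=2: 5 = 5 (b=5); 5→6: 6 = 6; 6−1 = 5
i=3: 5 = 5 (b=6); 6→7: 5 = 5; 5−1 = 4

5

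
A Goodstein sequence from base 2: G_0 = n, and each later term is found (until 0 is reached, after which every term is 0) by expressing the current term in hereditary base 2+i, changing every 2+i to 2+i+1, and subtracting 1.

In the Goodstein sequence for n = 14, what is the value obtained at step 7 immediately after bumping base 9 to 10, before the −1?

14 —HB2→ 2^(2 + 1) + 2^2 + 2 —bump→ 3^(3 + 1) + 3^3 + 3 = 111 —(−1)→ 110
110 —HB3→ 3^(3 + 1) + 3^3 + 2 —bump→ 4^(4 + 1) + 4^4 + 2 = 1282 —(−1)→ 1281
1281 —HB4→ 4^(4 + 1) + 4^4 + 1 —bump→ 5^(5 + 1) + 5^5 + 1 = 18751 —(−1)→ 18750
18750 —HB5→ 5^(5 + 1) + 5^5 —bump→ 6^(6 + 1) + 6^6 = 326592 —(−1)→ 326591
326591 —HB6→ 6^(6 + 1) + 5·6^5 + 5·6^4 + 5·6^3 + 5·6^2 + 5·6 + 5 —bump→ 7^(7 + 1) + 5·7^5 + 5·7^4 + 5·7^3 + 5·7^2 + 5·7 + 5 = 5862841 —(−1)→ 5862840
5862840 —HB7→ 7^(7 + 1) + 5·7^5 + 5·7^4 + 5·7^3 + 5·7^2 + 5·7 + 4 —bump→ 8^(8 + 1) + 5·8^5 + 5·8^4 + 5·8^3 + 5·8^2 + 5·8 + 4 = 134404972 —(−1)→ 134404971
134404971 —HB8→ 8^(8 + 1) + 5·8^5 + 5·8^4 + 5·8^3 + 5·8^2 + 5·8 + 3 —bump→ 9^(9 + 1) + 5·9^5 + 5·9^4 + 5·9^3 + 5·9^2 + 5·9 + 3 = 3487116549 —(−1)→ 3487116548

100000555552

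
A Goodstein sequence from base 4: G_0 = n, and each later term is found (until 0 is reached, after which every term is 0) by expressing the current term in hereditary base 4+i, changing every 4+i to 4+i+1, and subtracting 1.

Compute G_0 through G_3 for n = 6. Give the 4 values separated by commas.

base 4: 6 = 4 + 2; at 5: 5 + 2 = 7; next = 6
base 5: 6 = 5 + 1; at 6: 6 + 1 = 7; next = 6
base 6: 6 = 6; at 7: 7 = 7; next = 6

6, 6, 6, 6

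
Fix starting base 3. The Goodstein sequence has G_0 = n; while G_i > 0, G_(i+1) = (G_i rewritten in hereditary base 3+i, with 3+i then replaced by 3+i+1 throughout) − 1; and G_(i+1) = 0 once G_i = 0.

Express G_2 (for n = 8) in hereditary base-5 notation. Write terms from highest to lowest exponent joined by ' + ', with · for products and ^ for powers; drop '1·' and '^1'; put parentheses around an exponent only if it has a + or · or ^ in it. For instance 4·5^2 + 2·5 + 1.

G_0 = 8. HB_3(8) = 2·3 + 2. Bump = 10. G_1 = 9.
G_1 = 9. HB_4(9) = 2·4 + 1. Bump = 11. G_2 = 10.
G_2 = 10. HB_5(10) = 2·5. Bump = 12. G_3 = 11.

2·5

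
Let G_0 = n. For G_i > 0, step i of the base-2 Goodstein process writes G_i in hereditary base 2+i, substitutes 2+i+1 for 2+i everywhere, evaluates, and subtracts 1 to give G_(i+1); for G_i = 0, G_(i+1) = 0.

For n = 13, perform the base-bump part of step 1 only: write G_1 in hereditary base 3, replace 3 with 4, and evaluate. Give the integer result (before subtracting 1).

1280

base 2: 13 = 2^(2 + 1) + 2^2 + 1; at 3: 3^(3 + 1) + 3^3 + 1 = 109; next = 108
base 3: 108 = 3^(3 + 1) + 3^3; at 4: 4^(4 + 1) + 4^4 = 1280; next = 1279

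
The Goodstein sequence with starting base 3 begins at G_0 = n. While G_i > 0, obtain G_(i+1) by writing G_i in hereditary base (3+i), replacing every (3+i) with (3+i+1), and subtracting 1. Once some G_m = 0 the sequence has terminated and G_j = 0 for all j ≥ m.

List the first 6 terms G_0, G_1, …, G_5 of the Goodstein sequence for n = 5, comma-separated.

step 0: 5 = 3 + 2; sub 4 for 3: 4 + 2; = 6; G_1 = 6−1 = 5
step 1: 5 = 4 + 1; sub 5 for 4: 5 + 1; = 6; G_2 = 6−1 = 5
step 2: 5 = 5; sub 6 for 5: 6; = 6; G_3 = 6−1 = 5
step 3: 5 = 5; sub 7 for 6: 5; = 5; G_4 = 5−1 = 4
step 4: 4 = 4; sub 8 for 7: 4; = 4; G_5 = 4−1 = 3

5, 5, 5, 5, 4, 3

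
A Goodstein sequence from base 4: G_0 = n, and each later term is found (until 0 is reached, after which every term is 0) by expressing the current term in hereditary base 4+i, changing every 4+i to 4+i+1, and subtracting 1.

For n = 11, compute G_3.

i=0: 11 = 2·4 + 3 (b=4); 4→5: 2·5 + 3 = 13; 13−1 = 12
i=1: 12 = 2·5 + 2 (b=5); 5→6: 2·6 + 2 = 14; 14−1 = 13
i=2: 13 = 2·6 + 1 (b=6); 6→7: 2·7 + 1 = 15; 15−1 = 14
i=3: 14 = 2·7 (b=7); 7→8: 2·8 = 16; 16−1 = 15

14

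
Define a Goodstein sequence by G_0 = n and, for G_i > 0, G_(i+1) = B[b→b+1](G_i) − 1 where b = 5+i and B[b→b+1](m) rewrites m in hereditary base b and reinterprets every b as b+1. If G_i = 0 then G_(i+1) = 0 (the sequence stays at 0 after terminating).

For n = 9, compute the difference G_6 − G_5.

G_0=9  [base 5] 5 + 4  →[5↦6]→  6 + 4 = 10  −1 ⇒ G_1=9
G_1=9  [base 6] 6 + 3  →[6↦7]→  7 + 3 = 10  −1 ⇒ G_2=9
G_2=9  [base 7] 7 + 2  →[7↦8]→  8 + 2 = 10  −1 ⇒ G_3=9
G_3=9  [base 8] 8 + 1  →[8↦9]→  9 + 1 = 10  −1 ⇒ G_4=9
G_4=9  [base 9] 9  →[9↦10]→  10 = 10  −1 ⇒ G_5=9
G_5=9  [base 10] 9  →[10↦11]→  9 = 9  −1 ⇒ G_6=8

-1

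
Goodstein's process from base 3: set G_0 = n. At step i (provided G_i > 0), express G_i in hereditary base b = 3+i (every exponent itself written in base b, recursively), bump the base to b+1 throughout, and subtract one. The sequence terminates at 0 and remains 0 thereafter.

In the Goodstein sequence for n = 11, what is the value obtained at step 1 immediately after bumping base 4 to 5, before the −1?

(0) 11|_3 = 3^2 + 2 ↦ 4^2 + 2|_4 = 18 ⇒ 17
(1) 17|_4 = 4^2 + 1 ↦ 5^2 + 1|_5 = 26 ⇒ 25

26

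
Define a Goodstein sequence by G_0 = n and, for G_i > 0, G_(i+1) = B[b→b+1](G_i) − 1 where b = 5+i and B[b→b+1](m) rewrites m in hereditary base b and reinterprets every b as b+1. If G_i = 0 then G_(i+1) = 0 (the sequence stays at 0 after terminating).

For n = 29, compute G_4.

base 5: 29 = 5^2 + 4; at 6: 6^2 + 4 = 40; next = 39
base 6: 39 = 6^2 + 3; at 7: 7^2 + 3 = 52; next = 51
base 7: 51 = 7^2 + 2; at 8: 8^2 + 2 = 66; next = 65
base 8: 65 = 8^2 + 1; at 9: 9^2 + 1 = 82; next = 81
base 9: 81 = 9^2; at 10: 10^2 = 100; next = 99

81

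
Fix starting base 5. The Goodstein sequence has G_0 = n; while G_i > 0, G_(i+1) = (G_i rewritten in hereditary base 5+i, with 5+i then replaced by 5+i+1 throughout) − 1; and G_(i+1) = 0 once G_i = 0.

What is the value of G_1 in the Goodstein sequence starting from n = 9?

9

G_0 = 9. HB_5(9) = 5 + 4. Bump = 10. G_1 = 9.
G_1 = 9. HB_6(9) = 6 + 3. Bump = 10. G_2 = 9.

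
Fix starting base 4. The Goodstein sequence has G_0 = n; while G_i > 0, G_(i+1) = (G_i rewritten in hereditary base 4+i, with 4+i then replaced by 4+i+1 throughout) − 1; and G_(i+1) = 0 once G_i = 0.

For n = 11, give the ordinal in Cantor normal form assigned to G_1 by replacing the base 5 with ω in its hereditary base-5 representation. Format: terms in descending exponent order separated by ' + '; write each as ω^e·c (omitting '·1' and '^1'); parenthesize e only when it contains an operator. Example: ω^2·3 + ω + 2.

step 0: 11 = 2·4 + 3; sub 5 for 4: 2·5 + 3; = 13; G_1 = 13−1 = 12
step 1: 12 = 2·5 + 2; sub 6 for 5: 2·6 + 2; = 14; G_2 = 14−1 = 13

ω·2 + 2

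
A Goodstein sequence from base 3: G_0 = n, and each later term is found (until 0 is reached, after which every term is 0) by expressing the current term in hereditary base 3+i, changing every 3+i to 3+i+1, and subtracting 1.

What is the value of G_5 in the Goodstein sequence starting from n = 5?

[0] 5 ≡ 3 + 2 (base 3). Lift 4: 6. −1: 5.
[1] 5 ≡ 4 + 1 (base 4). Lift 5: 6. −1: 5.
[2] 5 ≡ 5 (base 5). Lift 6: 6. −1: 5.
[3] 5 ≡ 5 (base 6). Lift 7: 5. −1: 4.
[4] 4 ≡ 4 (base 7). Lift 8: 4. −1: 3.

3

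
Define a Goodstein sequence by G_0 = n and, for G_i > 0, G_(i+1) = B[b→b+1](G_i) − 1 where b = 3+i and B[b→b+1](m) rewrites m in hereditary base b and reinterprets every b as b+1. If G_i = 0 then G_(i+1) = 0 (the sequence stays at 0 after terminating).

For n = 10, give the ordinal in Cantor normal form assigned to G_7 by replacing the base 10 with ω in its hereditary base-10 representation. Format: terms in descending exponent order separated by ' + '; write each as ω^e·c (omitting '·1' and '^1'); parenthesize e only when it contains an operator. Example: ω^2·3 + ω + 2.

10 —HB3→ 3^2 + 1 —bump→ 4^2 + 1 = 17 —(−1)→ 16
16 —HB4→ 4^2 —bump→ 5^2 = 25 —(−1)→ 24
24 —HB5→ 4·5 + 4 —bump→ 4·6 + 4 = 28 —(−1)→ 27
27 —HB6→ 4·6 + 3 —bump→ 4·7 + 3 = 31 —(−1)→ 30
30 —HB7→ 4·7 + 2 —bump→ 4·8 + 2 = 34 —(−1)→ 33
33 —HB8→ 4·8 + 1 —bump→ 4·9 + 1 = 37 —(−1)→ 36
36 —HB9→ 4·9 —bump→ 4·10 = 40 —(−1)→ 39
39 —HB10→ 3·10 + 9 —bump→ 3·11 + 9 = 42 —(−1)→ 41

ω·3 + 9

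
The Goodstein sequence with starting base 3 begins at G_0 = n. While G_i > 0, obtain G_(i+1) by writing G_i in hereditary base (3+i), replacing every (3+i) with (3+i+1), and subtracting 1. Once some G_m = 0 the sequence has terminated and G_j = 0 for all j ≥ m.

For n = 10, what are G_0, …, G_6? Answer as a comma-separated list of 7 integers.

10, 16, 24, 27, 30, 33, 36

step 0: 10 = 3^2 + 1; sub 4 for 3: 4^2 + 1; = 17; G_1 = 17−1 = 16
step 1: 16 = 4^2; sub 5 for 4: 5^2; = 25; G_2 = 25−1 = 24
step 2: 24 = 4·5 + 4; sub 6 for 5: 4·6 + 4; = 28; G_3 = 28−1 = 27
step 3: 27 = 4·6 + 3; sub 7 for 6: 4·7 + 3; = 31; G_4 = 31−1 = 30
step 4: 30 = 4·7 + 2; sub 8 for 7: 4·8 + 2; = 34; G_5 = 34−1 = 33
step 5: 33 = 4·8 + 1; sub 9 for 8: 4·9 + 1; = 37; G_6 = 37−1 = 36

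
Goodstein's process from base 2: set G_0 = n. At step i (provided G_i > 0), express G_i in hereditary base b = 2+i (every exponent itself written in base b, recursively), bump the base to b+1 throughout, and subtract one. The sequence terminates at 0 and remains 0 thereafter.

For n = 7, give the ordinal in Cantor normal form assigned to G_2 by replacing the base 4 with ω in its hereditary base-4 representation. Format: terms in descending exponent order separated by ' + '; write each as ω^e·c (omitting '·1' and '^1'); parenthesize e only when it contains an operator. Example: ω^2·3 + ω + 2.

ω^ω + 3

G_0=7  [base 2] 2^2 + 2 + 1  →[2↦3]→  3^3 + 3 + 1 = 31  −1 ⇒ G_1=30
G_1=30  [base 3] 3^3 + 3  →[3↦4]→  4^4 + 4 = 260  −1 ⇒ G_2=259
G_2=259  [base 4] 4^4 + 3  →[4↦5]→  5^5 + 3 = 3128  −1 ⇒ G_3=3127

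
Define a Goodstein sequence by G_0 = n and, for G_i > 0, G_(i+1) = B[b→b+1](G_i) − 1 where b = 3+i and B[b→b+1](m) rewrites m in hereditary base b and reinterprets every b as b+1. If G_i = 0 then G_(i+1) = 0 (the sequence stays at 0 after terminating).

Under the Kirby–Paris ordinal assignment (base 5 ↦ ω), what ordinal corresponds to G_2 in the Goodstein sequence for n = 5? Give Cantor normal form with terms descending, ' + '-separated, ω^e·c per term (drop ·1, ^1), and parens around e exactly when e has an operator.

ω

(0) 5|_3 = 3 + 2 ↦ 4 + 2|_4 = 6 ⇒ 5
(1) 5|_4 = 4 + 1 ↦ 5 + 1|_5 = 6 ⇒ 5
(2) 5|_5 = 5 ↦ 6|_6 = 6 ⇒ 5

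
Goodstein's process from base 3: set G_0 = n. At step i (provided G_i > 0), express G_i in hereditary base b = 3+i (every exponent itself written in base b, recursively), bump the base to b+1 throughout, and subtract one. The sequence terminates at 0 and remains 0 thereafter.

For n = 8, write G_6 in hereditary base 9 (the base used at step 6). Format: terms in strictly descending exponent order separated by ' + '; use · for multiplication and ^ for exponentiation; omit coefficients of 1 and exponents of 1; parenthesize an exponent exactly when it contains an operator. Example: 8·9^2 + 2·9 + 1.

9 + 2

G_0 = 8. HB_3(8) = 2·3 + 2. Bump = 10. G_1 = 9.
G_1 = 9. HB_4(9) = 2·4 + 1. Bump = 11. G_2 = 10.
G_2 = 10. HB_5(10) = 2·5. Bump = 12. G_3 = 11.
G_3 = 11. HB_6(11) = 6 + 5. Bump = 12. G_4 = 11.
G_4 = 11. HB_7(11) = 7 + 4. Bump = 12. G_5 = 11.
G_5 = 11. HB_8(11) = 8 + 3. Bump = 12. G_6 = 11.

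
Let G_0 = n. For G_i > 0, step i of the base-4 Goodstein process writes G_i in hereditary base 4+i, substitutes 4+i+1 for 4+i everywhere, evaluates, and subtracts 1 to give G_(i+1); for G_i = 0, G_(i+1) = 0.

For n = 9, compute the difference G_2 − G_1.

9 —HB4→ 2·4 + 1 —bump→ 2·5 + 1 = 11 —(−1)→ 10
10 —HB5→ 2·5 —bump→ 2·6 = 12 —(−1)→ 11

1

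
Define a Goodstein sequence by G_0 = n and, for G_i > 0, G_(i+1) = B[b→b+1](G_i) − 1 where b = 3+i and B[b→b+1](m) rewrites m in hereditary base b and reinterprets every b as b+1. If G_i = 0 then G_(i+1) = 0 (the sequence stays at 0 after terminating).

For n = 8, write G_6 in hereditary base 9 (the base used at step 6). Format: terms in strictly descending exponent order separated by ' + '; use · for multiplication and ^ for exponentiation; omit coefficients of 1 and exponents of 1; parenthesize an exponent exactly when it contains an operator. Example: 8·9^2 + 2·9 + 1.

G_0=8  [base 3] 2·3 + 2  →[3↦4]→  2·4 + 2 = 10  −1 ⇒ G_1=9
G_1=9  [base 4] 2·4 + 1  →[4↦5]→  2·5 + 1 = 11  −1 ⇒ G_2=10
G_2=10  [base 5] 2·5  →[5↦6]→  2·6 = 12  −1 ⇒ G_3=11
G_3=11  [base 6] 6 + 5  →[6↦7]→  7 + 5 = 12  −1 ⇒ G_4=11
G_4=11  [base 7] 7 + 4  →[7↦8]→  8 + 4 = 12  −1 ⇒ G_5=11
G_5=11  [base 8] 8 + 3  →[8↦9]→  9 + 3 = 12  −1 ⇒ G_6=11

9 + 2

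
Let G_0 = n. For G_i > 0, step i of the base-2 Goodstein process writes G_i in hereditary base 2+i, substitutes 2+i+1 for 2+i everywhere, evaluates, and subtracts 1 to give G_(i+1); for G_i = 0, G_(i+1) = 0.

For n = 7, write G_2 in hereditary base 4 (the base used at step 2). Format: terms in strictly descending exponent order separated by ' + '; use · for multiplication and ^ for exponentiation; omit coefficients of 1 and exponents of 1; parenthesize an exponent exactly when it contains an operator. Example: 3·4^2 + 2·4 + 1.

4^4 + 3

G_0 = 7. HB_2(7) = 2^2 + 2 + 1. Bump = 31. G_1 = 30.
G_1 = 30. HB_3(30) = 3^3 + 3. Bump = 260. G_2 = 259.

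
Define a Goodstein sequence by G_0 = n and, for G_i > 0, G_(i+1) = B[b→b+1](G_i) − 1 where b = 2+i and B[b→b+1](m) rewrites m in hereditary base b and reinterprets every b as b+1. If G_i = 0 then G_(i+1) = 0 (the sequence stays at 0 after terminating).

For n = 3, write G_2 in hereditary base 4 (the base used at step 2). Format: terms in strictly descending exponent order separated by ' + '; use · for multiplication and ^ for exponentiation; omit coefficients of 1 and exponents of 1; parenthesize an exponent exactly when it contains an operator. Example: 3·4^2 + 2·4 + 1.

i=0: 3 = 2 + 1 (b=2); 2→3: 3 + 1 = 4; 4−1 = 3
i=1: 3 = 3 (b=3); 3→4: 4 = 4; 4−1 = 3
i=2: 3 = 3 (b=4); 4→5: 3 = 3; 3−1 = 2

3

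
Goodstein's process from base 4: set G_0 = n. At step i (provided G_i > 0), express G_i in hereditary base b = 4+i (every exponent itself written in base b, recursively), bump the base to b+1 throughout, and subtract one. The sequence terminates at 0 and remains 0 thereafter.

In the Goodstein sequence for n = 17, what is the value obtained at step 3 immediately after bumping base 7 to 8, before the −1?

base 4: 17 = 4^2 + 1; at 5: 5^2 + 1 = 26; next = 25
base 5: 25 = 5^2; at 6: 6^2 = 36; next = 35
base 6: 35 = 5·6 + 5; at 7: 5·7 + 5 = 40; next = 39

44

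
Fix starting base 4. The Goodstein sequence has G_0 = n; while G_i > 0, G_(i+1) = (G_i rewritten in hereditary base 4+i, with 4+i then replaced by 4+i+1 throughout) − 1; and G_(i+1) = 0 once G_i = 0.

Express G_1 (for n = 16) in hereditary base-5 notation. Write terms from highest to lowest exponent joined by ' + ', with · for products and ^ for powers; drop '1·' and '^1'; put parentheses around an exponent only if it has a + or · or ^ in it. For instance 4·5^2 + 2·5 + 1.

G_0=16  [base 4] 4^2  →[4↦5]→  5^2 = 25  −1 ⇒ G_1=24
G_1=24  [base 5] 4·5 + 4  →[5↦6]→  4·6 + 4 = 28  −1 ⇒ G_2=27

4·5 + 4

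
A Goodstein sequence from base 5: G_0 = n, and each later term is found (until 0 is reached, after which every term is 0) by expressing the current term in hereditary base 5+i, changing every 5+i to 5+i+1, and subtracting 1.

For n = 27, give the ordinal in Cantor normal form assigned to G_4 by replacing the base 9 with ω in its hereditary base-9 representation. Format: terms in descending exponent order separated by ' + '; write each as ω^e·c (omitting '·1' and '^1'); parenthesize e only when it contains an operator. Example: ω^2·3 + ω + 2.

G_0 = 27. HB_5(27) = 5^2 + 2. Bump = 38. G_1 = 37.
G_1 = 37. HB_6(37) = 6^2 + 1. Bump = 50. G_2 = 49.
G_2 = 49. HB_7(49) = 7^2. Bump = 64. G_3 = 63.
G_3 = 63. HB_8(63) = 7·8 + 7. Bump = 70. G_4 = 69.

ω·7 + 6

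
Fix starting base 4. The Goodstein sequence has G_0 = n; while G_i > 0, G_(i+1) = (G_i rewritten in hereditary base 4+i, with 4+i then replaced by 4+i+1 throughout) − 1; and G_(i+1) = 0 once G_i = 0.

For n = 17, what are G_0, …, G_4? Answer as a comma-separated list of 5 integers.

17, 25, 35, 39, 43

step 0: 17 = 4^2 + 1; sub 5 for 4: 5^2 + 1; = 26; G_1 = 26−1 = 25
step 1: 25 = 5^2; sub 6 for 5: 6^2; = 36; G_2 = 36−1 = 35
step 2: 35 = 5·6 + 5; sub 7 for 6: 5·7 + 5; = 40; G_3 = 40−1 = 39
step 3: 39 = 5·7 + 4; sub 8 for 7: 5·8 + 4; = 44; G_4 = 44−1 = 43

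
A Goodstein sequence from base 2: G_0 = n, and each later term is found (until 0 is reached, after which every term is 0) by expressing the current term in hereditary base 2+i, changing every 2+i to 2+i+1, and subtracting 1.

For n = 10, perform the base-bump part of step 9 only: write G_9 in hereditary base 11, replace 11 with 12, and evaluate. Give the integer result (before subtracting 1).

G_0=10  [base 2] 2^(2 + 1) + 2  →[2↦3]→  3^(3 + 1) + 3 = 84  −1 ⇒ G_1=83
G_1=83  [base 3] 3^(3 + 1) + 2  →[3↦4]→  4^(4 + 1) + 2 = 1026  −1 ⇒ G_2=1025
G_2=1025  [base 4] 4^(4 + 1) + 1  →[4↦5]→  5^(5 + 1) + 1 = 15626  −1 ⇒ G_3=15625
G_3=15625  [base 5] 5^(5 + 1)  →[5↦6]→  6^(6 + 1) = 279936  −1 ⇒ G_4=279935
G_4=279935  [base 6] 5·6^6 + 5·6^5 + 5·6^4 + 5·6^3 + 5·6^2 + 5·6 + 5  →[6↦7]→  5·7^7 + 5·7^5 + 5·7^4 + 5·7^3 + 5·7^2 + 5·7 + 5 = 4215755  −1 ⇒ G_5=4215754
G_5=4215754  [base 7] 5·7^7 + 5·7^5 + 5·7^4 + 5·7^3 + 5·7^2 + 5·7 + 4  →[7↦8]→  5·8^8 + 5·8^5 + 5·8^4 + 5·8^3 + 5·8^2 + 5·8 + 4 = 84073324  −1 ⇒ G_6=84073323
G_6=84073323  [base 8] 5·8^8 + 5·8^5 + 5·8^4 + 5·8^3 + 5·8^2 + 5·8 + 3  →[8↦9]→  5·9^9 + 5·9^5 + 5·9^4 + 5·9^3 + 5·9^2 + 5·9 + 3 = 1937434593  −1 ⇒ G_7=1937434592
G_7=1937434592  [base 9] 5·9^9 + 5·9^5 + 5·9^4 + 5·9^3 + 5·9^2 + 5·9 + 2  →[9↦10]→  5·10^10 + 5·10^5 + 5·10^4 + 5·10^3 + 5·10^2 + 5·10 + 2 = 50000555552  −1 ⇒ G_8=50000555551
G_8=50000555551  [base 10] 5·10^10 + 5·10^5 + 5·10^4 + 5·10^3 + 5·10^2 + 5·10 + 1  →[10↦11]→  5·11^11 + 5·11^5 + 5·11^4 + 5·11^3 + 5·11^2 + 5·11 + 1 = 1426559238831  −1 ⇒ G_9=1426559238830

44580503598540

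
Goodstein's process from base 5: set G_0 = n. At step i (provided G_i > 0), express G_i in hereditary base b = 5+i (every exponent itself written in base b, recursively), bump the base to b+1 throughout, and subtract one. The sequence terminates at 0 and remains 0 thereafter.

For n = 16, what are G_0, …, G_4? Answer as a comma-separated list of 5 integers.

G_0 = 16. HB_5(16) = 3·5 + 1. Bump = 19. G_1 = 18.
G_1 = 18. HB_6(18) = 3·6. Bump = 21. G_2 = 20.
G_2 = 20. HB_7(20) = 2·7 + 6. Bump = 22. G_3 = 21.
G_3 = 21. HB_8(21) = 2·8 + 5. Bump = 23. G_4 = 22.

16, 18, 20, 21, 22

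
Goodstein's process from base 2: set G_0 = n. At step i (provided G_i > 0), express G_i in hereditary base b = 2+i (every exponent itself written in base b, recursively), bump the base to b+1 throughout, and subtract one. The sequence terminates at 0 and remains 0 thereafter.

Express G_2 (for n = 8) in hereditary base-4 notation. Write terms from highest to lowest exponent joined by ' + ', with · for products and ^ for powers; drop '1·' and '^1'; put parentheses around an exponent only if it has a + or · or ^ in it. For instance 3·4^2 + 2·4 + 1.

2·4^4 + 2·4^2 + 2·4 + 1

G_0=8  [base 2] 2^(2 + 1)  →[2↦3]→  3^(3 + 1) = 81  −1 ⇒ G_1=80
G_1=80  [base 3] 2·3^3 + 2·3^2 + 2·3 + 2  →[3↦4]→  2·4^4 + 2·4^2 + 2·4 + 2 = 554  −1 ⇒ G_2=553
G_2=553  [base 4] 2·4^4 + 2·4^2 + 2·4 + 1  →[4↦5]→  2·5^5 + 2·5^2 + 2·5 + 1 = 6311  −1 ⇒ G_3=6310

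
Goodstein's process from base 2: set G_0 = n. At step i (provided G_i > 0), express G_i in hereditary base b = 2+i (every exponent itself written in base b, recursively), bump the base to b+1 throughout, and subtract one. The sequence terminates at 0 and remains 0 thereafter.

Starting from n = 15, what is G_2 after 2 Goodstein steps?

base 2: 15 = 2^(2 + 1) + 2^2 + 2 + 1; at 3: 3^(3 + 1) + 3^3 + 3 + 1 = 112; next = 111
base 3: 111 = 3^(3 + 1) + 3^3 + 3; at 4: 4^(4 + 1) + 4^4 + 4 = 1284; next = 1283
base 4: 1283 = 4^(4 + 1) + 4^4 + 3; at 5: 5^(5 + 1) + 5^5 + 3 = 18753; next = 18752

1283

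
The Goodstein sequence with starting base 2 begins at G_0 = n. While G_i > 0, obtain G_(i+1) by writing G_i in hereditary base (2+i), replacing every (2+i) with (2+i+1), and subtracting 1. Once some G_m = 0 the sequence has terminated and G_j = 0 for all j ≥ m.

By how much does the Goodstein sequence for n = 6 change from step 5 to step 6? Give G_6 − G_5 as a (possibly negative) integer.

6 —HB2→ 2^2 + 2 —bump→ 3^3 + 3 = 30 —(−1)→ 29
29 —HB3→ 3^3 + 2 —bump→ 4^4 + 2 = 258 —(−1)→ 257
257 —HB4→ 4^4 + 1 —bump→ 5^5 + 1 = 3126 —(−1)→ 3125
3125 —HB5→ 5^5 —bump→ 6^6 = 46656 —(−1)→ 46655
46655 —HB6→ 5·6^5 + 5·6^4 + 5·6^3 + 5·6^2 + 5·6 + 5 —bump→ 5·7^5 + 5·7^4 + 5·7^3 + 5·7^2 + 5·7 + 5 = 98040 —(−1)→ 98039
98039 —HB7→ 5·7^5 + 5·7^4 + 5·7^3 + 5·7^2 + 5·7 + 4 —bump→ 5·8^5 + 5·8^4 + 5·8^3 + 5·8^2 + 5·8 + 4 = 187244 —(−1)→ 187243

89204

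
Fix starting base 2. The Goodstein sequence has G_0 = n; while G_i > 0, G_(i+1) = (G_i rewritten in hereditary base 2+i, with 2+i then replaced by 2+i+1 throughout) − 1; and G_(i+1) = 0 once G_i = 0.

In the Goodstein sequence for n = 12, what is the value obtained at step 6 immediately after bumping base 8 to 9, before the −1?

3486784575

base 2: 12 = 2^(2 + 1) + 2^2; at 3: 3^(3 + 1) + 3^3 = 108; next = 107
base 3: 107 = 3^(3 + 1) + 2·3^2 + 2·3 + 2; at 4: 4^(4 + 1) + 2·4^2 + 2·4 + 2 = 1066; next = 1065
base 4: 1065 = 4^(4 + 1) + 2·4^2 + 2·4 + 1; at 5: 5^(5 + 1) + 2·5^2 + 2·5 + 1 = 15686; next = 15685
base 5: 15685 = 5^(5 + 1) + 2·5^2 + 2·5; at 6: 6^(6 + 1) + 2·6^2 + 2·6 = 280020; next = 280019
base 6: 280019 = 6^(6 + 1) + 2·6^2 + 6 + 5; at 7: 7^(7 + 1) + 2·7^2 + 7 + 5 = 5764911; next = 5764910
base 7: 5764910 = 7^(7 + 1) + 2·7^2 + 7 + 4; at 8: 8^(8 + 1) + 2·8^2 + 8 + 4 = 134217868; next = 134217867
base 8: 134217867 = 8^(8 + 1) + 2·8^2 + 8 + 3; at 9: 9^(9 + 1) + 2·9^2 + 9 + 3 = 3486784575; next = 3486784574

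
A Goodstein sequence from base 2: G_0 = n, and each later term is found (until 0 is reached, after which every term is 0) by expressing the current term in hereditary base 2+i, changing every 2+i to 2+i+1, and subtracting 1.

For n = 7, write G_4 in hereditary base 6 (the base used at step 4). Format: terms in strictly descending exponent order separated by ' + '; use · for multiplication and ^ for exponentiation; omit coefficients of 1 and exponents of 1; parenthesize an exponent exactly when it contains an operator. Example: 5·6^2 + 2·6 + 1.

G_0 = 7. HB_2(7) = 2^2 + 2 + 1. Bump = 31. G_1 = 30.
G_1 = 30. HB_3(30) = 3^3 + 3. Bump = 260. G_2 = 259.
G_2 = 259. HB_4(259) = 4^4 + 3. Bump = 3128. G_3 = 3127.
G_3 = 3127. HB_5(3127) = 5^5 + 2. Bump = 46658. G_4 = 46657.
G_4 = 46657. HB_6(46657) = 6^6 + 1. Bump = 823544. G_5 = 823543.

6^6 + 1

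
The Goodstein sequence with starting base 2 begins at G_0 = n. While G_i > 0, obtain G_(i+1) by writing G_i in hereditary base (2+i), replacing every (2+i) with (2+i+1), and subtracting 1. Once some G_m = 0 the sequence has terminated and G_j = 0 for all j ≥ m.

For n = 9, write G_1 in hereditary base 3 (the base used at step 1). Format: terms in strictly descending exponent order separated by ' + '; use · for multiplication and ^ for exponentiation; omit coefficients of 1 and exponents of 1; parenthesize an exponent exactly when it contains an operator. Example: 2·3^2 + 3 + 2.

base 2: 9 = 2^(2 + 1) + 1; at 3: 3^(3 + 1) + 1 = 82; next = 81
base 3: 81 = 3^(3 + 1); at 4: 4^(4 + 1) = 1024; next = 1023

3^(3 + 1)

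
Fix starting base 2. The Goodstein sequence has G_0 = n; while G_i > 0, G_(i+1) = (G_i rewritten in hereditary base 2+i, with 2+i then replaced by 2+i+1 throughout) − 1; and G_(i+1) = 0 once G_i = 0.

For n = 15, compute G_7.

3524450280

i=0: 15 = 2^(2 + 1) + 2^2 + 2 + 1 (b=2); 2→3: 3^(3 + 1) + 3^3 + 3 + 1 = 112; 112−1 = 111
i=1: 111 = 3^(3 + 1) + 3^3 + 3 (b=3); 3→4: 4^(4 + 1) + 4^4 + 4 = 1284; 1284−1 = 1283
i=2: 1283 = 4^(4 + 1) + 4^4 + 3 (b=4); 4→5: 5^(5 + 1) + 5^5 + 3 = 18753; 18753−1 = 18752
i=3: 18752 = 5^(5 + 1) + 5^5 + 2 (b=5); 5→6: 6^(6 + 1) + 6^6 + 2 = 326594; 326594−1 = 326593
i=4: 326593 = 6^(6 + 1) + 6^6 + 1 (b=6); 6→7: 7^(7 + 1) + 7^7 + 1 = 6588345; 6588345−1 = 6588344
i=5: 6588344 = 7^(7 + 1) + 7^7 (b=7); 7→8: 8^(8 + 1) + 8^8 = 150994944; 150994944−1 = 150994943
i=6: 150994943 = 8^(8 + 1) + 7·8^7 + 7·8^6 + 7·8^5 + 7·8^4 + 7·8^3 + 7·8^2 + 7·8 + 7 (b=8); 8→9: 9^(9 + 1) + 7·9^7 + 7·9^6 + 7·9^5 + 7·9^4 + 7·9^3 + 7·9^2 + 7·9 + 7 = 3524450281; 3524450281−1 = 3524450280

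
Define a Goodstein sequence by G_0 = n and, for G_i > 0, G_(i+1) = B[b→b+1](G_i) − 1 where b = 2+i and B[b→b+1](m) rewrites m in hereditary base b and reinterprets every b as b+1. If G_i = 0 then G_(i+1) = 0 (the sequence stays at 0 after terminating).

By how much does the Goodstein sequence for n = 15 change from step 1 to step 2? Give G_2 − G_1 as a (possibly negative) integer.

G_0 = 15. HB_2(15) = 2^(2 + 1) + 2^2 + 2 + 1. Bump = 112. G_1 = 111.
G_1 = 111. HB_3(111) = 3^(3 + 1) + 3^3 + 3. Bump = 1284. G_2 = 1283.

1172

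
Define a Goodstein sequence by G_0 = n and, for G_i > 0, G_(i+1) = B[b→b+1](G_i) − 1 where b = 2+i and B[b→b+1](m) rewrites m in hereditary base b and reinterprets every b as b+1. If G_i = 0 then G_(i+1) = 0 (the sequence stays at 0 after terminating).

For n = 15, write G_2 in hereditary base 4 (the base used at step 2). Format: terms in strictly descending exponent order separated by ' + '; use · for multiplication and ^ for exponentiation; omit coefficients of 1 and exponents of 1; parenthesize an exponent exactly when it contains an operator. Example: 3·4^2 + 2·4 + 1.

4^(4 + 1) + 4^4 + 3

i=0: 15 = 2^(2 + 1) + 2^2 + 2 + 1 (b=2); 2→3: 3^(3 + 1) + 3^3 + 3 + 1 = 112; 112−1 = 111
i=1: 111 = 3^(3 + 1) + 3^3 + 3 (b=3); 3→4: 4^(4 + 1) + 4^4 + 4 = 1284; 1284−1 = 1283
i=2: 1283 = 4^(4 + 1) + 4^4 + 3 (b=4); 4→5: 5^(5 + 1) + 5^5 + 3 = 18753; 18753−1 = 18752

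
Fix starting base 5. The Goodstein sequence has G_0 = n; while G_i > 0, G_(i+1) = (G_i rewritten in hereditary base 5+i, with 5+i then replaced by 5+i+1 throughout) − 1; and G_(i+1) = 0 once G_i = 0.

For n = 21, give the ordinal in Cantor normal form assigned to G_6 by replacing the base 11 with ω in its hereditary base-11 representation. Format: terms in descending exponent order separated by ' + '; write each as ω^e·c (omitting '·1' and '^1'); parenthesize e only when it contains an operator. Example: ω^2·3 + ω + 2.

G_0 = 21. HB_5(21) = 4·5 + 1. Bump = 25. G_1 = 24.
G_1 = 24. HB_6(24) = 4·6. Bump = 28. G_2 = 27.
G_2 = 27. HB_7(27) = 3·7 + 6. Bump = 30. G_3 = 29.
G_3 = 29. HB_8(29) = 3·8 + 5. Bump = 32. G_4 = 31.
G_4 = 31. HB_9(31) = 3·9 + 4. Bump = 34. G_5 = 33.
G_5 = 33. HB_10(33) = 3·10 + 3. Bump = 36. G_6 = 35.
G_6 = 35. HB_11(35) = 3·11 + 2. Bump = 38. G_7 = 37.

ω·3 + 2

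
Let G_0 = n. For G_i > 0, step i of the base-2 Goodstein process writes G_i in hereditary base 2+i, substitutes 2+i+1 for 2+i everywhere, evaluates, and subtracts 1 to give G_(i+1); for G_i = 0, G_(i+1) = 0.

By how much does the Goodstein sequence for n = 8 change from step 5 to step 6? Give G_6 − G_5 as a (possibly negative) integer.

i=0: 8 = 2^(2 + 1) (b=2); 2→3: 3^(3 + 1) = 81; 81−1 = 80
i=1: 80 = 2·3^3 + 2·3^2 + 2·3 + 2 (b=3); 3→4: 2·4^4 + 2·4^2 + 2·4 + 2 = 554; 554−1 = 553
i=2: 553 = 2·4^4 + 2·4^2 + 2·4 + 1 (b=4); 4→5: 2·5^5 + 2·5^2 + 2·5 + 1 = 6311; 6311−1 = 6310
i=3: 6310 = 2·5^5 + 2·5^2 + 2·5 (b=5); 5→6: 2·6^6 + 2·6^2 + 2·6 = 93396; 93396−1 = 93395
i=4: 93395 = 2·6^6 + 2·6^2 + 6 + 5 (b=6); 6→7: 2·7^7 + 2·7^2 + 7 + 5 = 1647196; 1647196−1 = 1647195
i=5: 1647195 = 2·7^7 + 2·7^2 + 7 + 4 (b=7); 7→8: 2·8^8 + 2·8^2 + 8 + 4 = 33554572; 33554572−1 = 33554571

31907376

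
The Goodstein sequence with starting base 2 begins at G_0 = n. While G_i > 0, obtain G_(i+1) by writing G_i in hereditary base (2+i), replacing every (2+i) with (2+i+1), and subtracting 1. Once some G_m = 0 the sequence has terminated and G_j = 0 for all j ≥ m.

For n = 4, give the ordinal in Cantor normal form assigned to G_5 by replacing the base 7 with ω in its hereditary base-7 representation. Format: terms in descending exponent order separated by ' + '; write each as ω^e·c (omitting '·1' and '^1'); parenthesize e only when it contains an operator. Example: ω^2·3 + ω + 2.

ω^2·2 + ω + 4

(0) 4|_2 = 2^2 ↦ 3^3|_3 = 27 ⇒ 26
(1) 26|_3 = 2·3^2 + 2·3 + 2 ↦ 2·4^2 + 2·4 + 2|_4 = 42 ⇒ 41
(2) 41|_4 = 2·4^2 + 2·4 + 1 ↦ 2·5^2 + 2·5 + 1|_5 = 61 ⇒ 60
(3) 60|_5 = 2·5^2 + 2·5 ↦ 2·6^2 + 2·6|_6 = 84 ⇒ 83
(4) 83|_6 = 2·6^2 + 6 + 5 ↦ 2·7^2 + 7 + 5|_7 = 110 ⇒ 109
(5) 109|_7 = 2·7^2 + 7 + 4 ↦ 2·8^2 + 8 + 4|_8 = 140 ⇒ 139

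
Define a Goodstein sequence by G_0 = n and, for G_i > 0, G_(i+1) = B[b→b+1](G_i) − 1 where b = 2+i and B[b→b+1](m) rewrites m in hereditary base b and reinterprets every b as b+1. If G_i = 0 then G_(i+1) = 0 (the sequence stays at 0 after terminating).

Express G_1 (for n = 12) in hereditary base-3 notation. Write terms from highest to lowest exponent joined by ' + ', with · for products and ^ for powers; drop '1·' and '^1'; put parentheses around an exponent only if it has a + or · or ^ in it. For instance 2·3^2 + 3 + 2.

[0] 12 ≡ 2^(2 + 1) + 2^2 (base 2). Lift 3: 108. −1: 107.
[1] 107 ≡ 3^(3 + 1) + 2·3^2 + 2·3 + 2 (base 3). Lift 4: 1066. −1: 1065.

3^(3 + 1) + 2·3^2 + 2·3 + 2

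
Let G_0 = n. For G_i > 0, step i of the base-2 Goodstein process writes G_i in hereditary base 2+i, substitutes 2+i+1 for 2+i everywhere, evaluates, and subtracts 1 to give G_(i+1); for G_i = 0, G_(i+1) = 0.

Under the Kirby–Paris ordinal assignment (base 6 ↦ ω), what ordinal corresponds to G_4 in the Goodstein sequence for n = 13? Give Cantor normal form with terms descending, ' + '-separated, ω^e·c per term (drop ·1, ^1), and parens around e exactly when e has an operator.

ω^(ω + 1) + ω^3·3 + ω^2·3 + ω·3 + 1

G_0=13  [base 2] 2^(2 + 1) + 2^2 + 1  →[2↦3]→  3^(3 + 1) + 3^3 + 1 = 109  −1 ⇒ G_1=108
G_1=108  [base 3] 3^(3 + 1) + 3^3  →[3↦4]→  4^(4 + 1) + 4^4 = 1280  −1 ⇒ G_2=1279
G_2=1279  [base 4] 4^(4 + 1) + 3·4^3 + 3·4^2 + 3·4 + 3  →[4↦5]→  5^(5 + 1) + 3·5^3 + 3·5^2 + 3·5 + 3 = 16093  −1 ⇒ G_3=16092
G_3=16092  [base 5] 5^(5 + 1) + 3·5^3 + 3·5^2 + 3·5 + 2  →[5↦6]→  6^(6 + 1) + 3·6^3 + 3·6^2 + 3·6 + 2 = 280712  −1 ⇒ G_4=280711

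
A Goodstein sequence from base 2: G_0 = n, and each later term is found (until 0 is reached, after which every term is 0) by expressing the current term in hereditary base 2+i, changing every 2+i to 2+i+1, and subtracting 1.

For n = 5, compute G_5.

G_0 = 5. HB_2(5) = 2^2 + 1. Bump = 28. G_1 = 27.
G_1 = 27. HB_3(27) = 3^3. Bump = 256. G_2 = 255.
G_2 = 255. HB_4(255) = 3·4^3 + 3·4^2 + 3·4 + 3. Bump = 468. G_3 = 467.
G_3 = 467. HB_5(467) = 3·5^3 + 3·5^2 + 3·5 + 2. Bump = 776. G_4 = 775.
G_4 = 775. HB_6(775) = 3·6^3 + 3·6^2 + 3·6 + 1. Bump = 1198. G_5 = 1197.
G_5 = 1197. HB_7(1197) = 3·7^3 + 3·7^2 + 3·7. Bump = 1752. G_6 = 1751.

1197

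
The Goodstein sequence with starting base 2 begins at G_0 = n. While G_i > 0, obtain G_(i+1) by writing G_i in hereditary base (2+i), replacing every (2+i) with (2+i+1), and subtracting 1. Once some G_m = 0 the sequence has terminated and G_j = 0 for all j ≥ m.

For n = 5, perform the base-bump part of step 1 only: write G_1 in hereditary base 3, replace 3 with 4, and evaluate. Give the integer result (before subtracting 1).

256

step 0: 5 = 2^2 + 1; sub 3 for 2: 3^3 + 1; = 28; G_1 = 28−1 = 27
step 1: 27 = 3^3; sub 4 for 3: 4^4; = 256; G_2 = 256−1 = 255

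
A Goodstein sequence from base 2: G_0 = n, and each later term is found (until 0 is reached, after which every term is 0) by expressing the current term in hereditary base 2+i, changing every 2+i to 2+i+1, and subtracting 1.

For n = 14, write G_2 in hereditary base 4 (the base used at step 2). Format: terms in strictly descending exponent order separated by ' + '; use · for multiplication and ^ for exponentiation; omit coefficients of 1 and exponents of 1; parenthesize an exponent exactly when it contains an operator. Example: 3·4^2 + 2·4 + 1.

step 0: 14 = 2^(2 + 1) + 2^2 + 2; sub 3 for 2: 3^(3 + 1) + 3^3 + 3; = 111; G_1 = 111−1 = 110
step 1: 110 = 3^(3 + 1) + 3^3 + 2; sub 4 for 3: 4^(4 + 1) + 4^4 + 2; = 1282; G_2 = 1282−1 = 1281
step 2: 1281 = 4^(4 + 1) + 4^4 + 1; sub 5 for 4: 5^(5 + 1) + 5^5 + 1; = 18751; G_3 = 18751−1 = 18750

4^(4 + 1) + 4^4 + 1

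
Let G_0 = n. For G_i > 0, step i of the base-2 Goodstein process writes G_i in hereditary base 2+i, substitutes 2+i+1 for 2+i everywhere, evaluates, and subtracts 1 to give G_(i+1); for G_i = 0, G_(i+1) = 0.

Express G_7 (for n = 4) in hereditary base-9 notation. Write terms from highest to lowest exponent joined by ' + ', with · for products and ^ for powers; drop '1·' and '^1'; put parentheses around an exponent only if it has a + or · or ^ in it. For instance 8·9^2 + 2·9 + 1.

base 2: 4 = 2^2; at 3: 3^3 = 27; next = 26
base 3: 26 = 2·3^2 + 2·3 + 2; at 4: 2·4^2 + 2·4 + 2 = 42; next = 41
base 4: 41 = 2·4^2 + 2·4 + 1; at 5: 2·5^2 + 2·5 + 1 = 61; next = 60
base 5: 60 = 2·5^2 + 2·5; at 6: 2·6^2 + 2·6 = 84; next = 83
base 6: 83 = 2·6^2 + 6 + 5; at 7: 2·7^2 + 7 + 5 = 110; next = 109
base 7: 109 = 2·7^2 + 7 + 4; at 8: 2·8^2 + 8 + 4 = 140; next = 139
base 8: 139 = 2·8^2 + 8 + 3; at 9: 2·9^2 + 9 + 3 = 174; next = 173
base 9: 173 = 2·9^2 + 9 + 2; at 10: 2·10^2 + 10 + 2 = 212; next = 211

2·9^2 + 9 + 2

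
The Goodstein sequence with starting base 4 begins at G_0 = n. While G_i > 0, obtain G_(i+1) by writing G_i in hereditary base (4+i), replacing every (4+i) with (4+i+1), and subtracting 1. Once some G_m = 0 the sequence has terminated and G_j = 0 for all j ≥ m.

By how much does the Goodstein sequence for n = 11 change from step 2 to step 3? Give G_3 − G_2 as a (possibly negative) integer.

1

[0] 11 ≡ 2·4 + 3 (base 4). Lift 5: 13. −1: 12.
[1] 12 ≡ 2·5 + 2 (base 5). Lift 6: 14. −1: 13.
[2] 13 ≡ 2·6 + 1 (base 6). Lift 7: 15. −1: 14.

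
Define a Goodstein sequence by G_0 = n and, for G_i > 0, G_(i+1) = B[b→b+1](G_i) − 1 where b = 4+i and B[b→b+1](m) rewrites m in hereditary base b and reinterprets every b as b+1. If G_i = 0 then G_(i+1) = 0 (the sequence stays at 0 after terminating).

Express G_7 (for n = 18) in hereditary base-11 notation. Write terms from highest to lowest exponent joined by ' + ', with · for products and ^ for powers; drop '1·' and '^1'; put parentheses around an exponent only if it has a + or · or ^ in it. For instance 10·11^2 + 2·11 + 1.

18 —HB4→ 4^2 + 2 —bump→ 5^2 + 2 = 27 —(−1)→ 26
26 —HB5→ 5^2 + 1 —bump→ 6^2 + 1 = 37 —(−1)→ 36
36 —HB6→ 6^2 —bump→ 7^2 = 49 —(−1)→ 48
48 —HB7→ 6·7 + 6 —bump→ 6·8 + 6 = 54 —(−1)→ 53
53 —HB8→ 6·8 + 5 —bump→ 6·9 + 5 = 59 —(−1)→ 58
58 —HB9→ 6·9 + 4 —bump→ 6·10 + 4 = 64 —(−1)→ 63
63 —HB10→ 6·10 + 3 —bump→ 6·11 + 3 = 69 —(−1)→ 68
68 —HB11→ 6·11 + 2 —bump→ 6·12 + 2 = 74 —(−1)→ 73

6·11 + 2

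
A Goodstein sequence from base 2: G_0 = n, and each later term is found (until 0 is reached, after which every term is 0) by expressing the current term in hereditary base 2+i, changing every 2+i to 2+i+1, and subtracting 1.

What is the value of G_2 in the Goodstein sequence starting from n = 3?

3

(0) 3|_2 = 2 + 1 ↦ 3 + 1|_3 = 4 ⇒ 3
(1) 3|_3 = 3 ↦ 4|_4 = 4 ⇒ 3
(2) 3|_4 = 3 ↦ 3|_5 = 3 ⇒ 2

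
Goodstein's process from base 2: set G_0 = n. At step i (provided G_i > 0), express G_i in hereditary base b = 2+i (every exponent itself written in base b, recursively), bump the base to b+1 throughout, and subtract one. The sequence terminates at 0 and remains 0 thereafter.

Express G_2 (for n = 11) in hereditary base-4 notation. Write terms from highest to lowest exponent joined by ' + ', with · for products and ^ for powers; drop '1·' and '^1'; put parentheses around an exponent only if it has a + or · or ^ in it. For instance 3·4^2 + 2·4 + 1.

base 2: 11 = 2^(2 + 1) + 2 + 1; at 3: 3^(3 + 1) + 3 + 1 = 85; next = 84
base 3: 84 = 3^(3 + 1) + 3; at 4: 4^(4 + 1) + 4 = 1028; next = 1027

4^(4 + 1) + 3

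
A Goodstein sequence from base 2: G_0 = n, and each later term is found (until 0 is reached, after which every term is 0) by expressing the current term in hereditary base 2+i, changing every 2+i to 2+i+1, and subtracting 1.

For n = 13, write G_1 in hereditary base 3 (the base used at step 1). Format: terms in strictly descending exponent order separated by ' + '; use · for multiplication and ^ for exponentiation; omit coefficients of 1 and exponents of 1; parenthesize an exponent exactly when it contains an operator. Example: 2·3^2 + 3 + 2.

G_0 = 13. HB_2(13) = 2^(2 + 1) + 2^2 + 1. Bump = 109. G_1 = 108.
G_1 = 108. HB_3(108) = 3^(3 + 1) + 3^3. Bump = 1280. G_2 = 1279.

3^(3 + 1) + 3^3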